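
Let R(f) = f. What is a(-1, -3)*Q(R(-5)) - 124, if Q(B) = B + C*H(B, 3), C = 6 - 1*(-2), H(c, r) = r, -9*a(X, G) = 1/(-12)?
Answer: -13373/108 ≈ -123.82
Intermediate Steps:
a(X, G) = 1/108 (a(X, G) = -⅑/(-12) = -⅑*(-1/12) = 1/108)
C = 8 (C = 6 + 2 = 8)
Q(B) = 24 + B (Q(B) = B + 8*3 = B + 24 = 24 + B)
a(-1, -3)*Q(R(-5)) - 124 = (24 - 5)/108 - 124 = (1/108)*19 - 124 = 19/108 - 124 = -13373/108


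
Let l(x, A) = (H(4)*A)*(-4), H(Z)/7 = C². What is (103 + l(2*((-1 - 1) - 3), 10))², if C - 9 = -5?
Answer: 19158129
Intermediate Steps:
C = 4 (C = 9 - 5 = 4)
H(Z) = 112 (H(Z) = 7*4² = 7*16 = 112)
l(x, A) = -448*A (l(x, A) = (112*A)*(-4) = -448*A)
(103 + l(2*((-1 - 1) - 3), 10))² = (103 - 448*10)² = (103 - 4480)² = (-4377)² = 19158129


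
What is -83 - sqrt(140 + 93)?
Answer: -83 - sqrt(233) ≈ -98.264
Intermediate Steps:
-83 - sqrt(140 + 93) = -83 - sqrt(233)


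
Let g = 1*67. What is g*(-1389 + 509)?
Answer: -58960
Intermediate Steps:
g = 67
g*(-1389 + 509) = 67*(-1389 + 509) = 67*(-880) = -58960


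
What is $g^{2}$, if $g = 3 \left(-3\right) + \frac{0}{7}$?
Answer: $81$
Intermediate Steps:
$g = -9$ ($g = -9 + 0 \cdot \frac{1}{7} = -9 + 0 = -9$)
$g^{2} = \left(-9\right)^{2} = 81$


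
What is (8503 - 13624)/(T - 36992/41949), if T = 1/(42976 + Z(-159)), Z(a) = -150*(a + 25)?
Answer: 13550038610004/2333265443 ≈ 5807.3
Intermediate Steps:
Z(a) = -3750 - 150*a (Z(a) = -150*(25 + a) = -3750 - 150*a)
T = 1/63076 (T = 1/(42976 + (-3750 - 150*(-159))) = 1/(42976 + (-3750 + 23850)) = 1/(42976 + 20100) = 1/63076 ≈ 1.5854e-5)
(8503 - 13624)/(T - 36992/41949) = (8503 - 13624)/(1/63076 - 36992/41949) = -5121/(1/63076 - 36992*1/41949) = -5121/(1/63076 - 36992/41949) = -5121/(-2333265443/2645975124) = -5121*(-2645975124/2333265443) = 13550038610004/2333265443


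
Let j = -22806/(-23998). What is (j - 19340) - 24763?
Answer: -529180494/11999 ≈ -44102.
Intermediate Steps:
j = 11403/11999 (j = -22806*(-1/23998) = 11403/11999 ≈ 0.95033)
(j - 19340) - 24763 = (11403/11999 - 19340) - 24763 = -232049257/11999 - 24763 = -529180494/11999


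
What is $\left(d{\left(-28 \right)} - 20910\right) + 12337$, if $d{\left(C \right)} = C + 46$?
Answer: $-8555$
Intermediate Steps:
$d{\left(C \right)} = 46 + C$
$\left(d{\left(-28 \right)} - 20910\right) + 12337 = \left(\left(46 - 28\right) - 20910\right) + 12337 = \left(18 - 20910\right) + 12337 = -20892 + 12337 = -8555$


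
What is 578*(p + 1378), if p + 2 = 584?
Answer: 1132880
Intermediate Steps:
p = 582 (p = -2 + 584 = 582)
578*(p + 1378) = 578*(582 + 1378) = 578*1960 = 1132880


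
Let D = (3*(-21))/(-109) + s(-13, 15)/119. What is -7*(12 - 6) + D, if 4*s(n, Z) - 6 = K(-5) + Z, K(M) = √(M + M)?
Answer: -306693/7412 + I*√10/476 ≈ -41.378 + 0.0066434*I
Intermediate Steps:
K(M) = √2*√M (K(M) = √(2*M) = √2*√M)
s(n, Z) = 3/2 + Z/4 + I*√10/4 (s(n, Z) = 3/2 + (√2*√(-5) + Z)/4 = 3/2 + (√2*(I*√5) + Z)/4 = 3/2 + (I*√10 + Z)/4 = 3/2 + (Z + I*√10)/4 = 3/2 + (Z/4 + I*√10/4) = 3/2 + Z/4 + I*√10/4)
D = 4611/7412 + I*√10/476 (D = (3*(-21))/(-109) + (3/2 + (¼)*15 + I*√10/4)/119 = -63*(-1/109) + (3/2 + 15/4 + I*√10/4)*(1/119) = 63/109 + (21/4 + I*√10/4)*(1/119) = 63/109 + (3/68 + I*√10/476) = 4611/7412 + I*√10/476 ≈ 0.6221 + 0.0066434*I)
-7*(12 - 6) + D = -7*(12 - 6) + (4611/7412 + I*√10/476) = -7*6 + (4611/7412 + I*√10/476) = -42 + (4611/7412 + I*√10/476) = -306693/7412 + I*√10/476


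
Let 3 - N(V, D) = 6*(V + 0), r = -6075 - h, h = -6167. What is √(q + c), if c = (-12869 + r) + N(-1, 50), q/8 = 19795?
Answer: 2*√36398 ≈ 381.57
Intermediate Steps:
q = 158360 (q = 8*19795 = 158360)
r = 92 (r = -6075 - 1*(-6167) = -6075 + 6167 = 92)
N(V, D) = 3 - 6*V (N(V, D) = 3 - 6*(V + 0) = 3 - 6*V)
c = -12768 (c = (-12869 + 92) + (3 - 6*(-1)) = -12777 + (3 + 6) = -12777 + 9 = -12768)
√(q + c) = √(158360 - 12768) = √145592 = 2*√36398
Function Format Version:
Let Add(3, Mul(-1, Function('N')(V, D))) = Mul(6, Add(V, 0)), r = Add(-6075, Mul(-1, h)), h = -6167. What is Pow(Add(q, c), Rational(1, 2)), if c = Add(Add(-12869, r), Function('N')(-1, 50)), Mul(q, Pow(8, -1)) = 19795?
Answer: Mul(2, Pow(36398, Rational(1, 2))) ≈ 381.57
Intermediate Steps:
q = 158360 (q = Mul(8, 19795) = 158360)
r = 92 (r = Add(-6075, Mul(-1, -6167)) = Add(-6075, 6167) = 92)
Function('N')(V, D) = Add(3, Mul(-6, V)) (Function('N')(V, D) = Add(3, Mul(-1, Mul(6, Add(V, 0)))) = Add(3, Mul(-1, Mul(6, V))) = Add(3, Mul(-6, V)))
c = -12768 (c = Add(Add(-12869, 92), Add(3, Mul(-6, -1))) = Add(-12777, Add(3, 6)) = Add(-12777, 9) = -12768)
Pow(Add(q, c), Rational(1, 2)) = Pow(Add(158360, -12768), Rational(1, 2)) = Pow(145592, Rational(1, 2)) = Mul(2, Pow(36398, Rational(1, 2)))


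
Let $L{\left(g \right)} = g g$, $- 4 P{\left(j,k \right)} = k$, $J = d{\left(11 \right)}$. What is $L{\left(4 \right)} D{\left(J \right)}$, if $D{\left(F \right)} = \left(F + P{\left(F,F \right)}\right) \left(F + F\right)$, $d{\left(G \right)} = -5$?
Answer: $600$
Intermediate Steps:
$J = -5$
$P{\left(j,k \right)} = - \frac{k}{4}$
$D{\left(F \right)} = \frac{3 F^{2}}{2}$ ($D{\left(F \right)} = \left(F - \frac{F}{4}\right) \left(F + F\right) = \frac{3 F}{4} \cdot 2 F = \frac{3 F^{2}}{2}$)
$L{\left(g \right)} = g^{2}$
$L{\left(4 \right)} D{\left(J \right)} = 4^{2} \frac{3 \left(-5\right)^{2}}{2} = 16 \cdot \frac{3}{2} \cdot 25 = 16 \cdot \frac{75}{2} = 600$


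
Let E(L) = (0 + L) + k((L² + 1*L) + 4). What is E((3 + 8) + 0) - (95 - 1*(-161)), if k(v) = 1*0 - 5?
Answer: -250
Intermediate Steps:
k(v) = -5 (k(v) = 0 - 5 = -5)
E(L) = -5 + L (E(L) = (0 + L) - 5 = L - 5 = -5 + L)
E((3 + 8) + 0) - (95 - 1*(-161)) = (-5 + ((3 + 8) + 0)) - (95 - 1*(-161)) = (-5 + (11 + 0)) - (95 + 161) = (-5 + 11) - 1*256 = 6 - 256 = -250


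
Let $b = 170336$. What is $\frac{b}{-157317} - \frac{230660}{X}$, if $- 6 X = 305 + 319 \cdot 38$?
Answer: $\frac{215603669848}{1954978359} \approx 110.28$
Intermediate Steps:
$X = - \frac{12427}{6}$ ($X = - \frac{305 + 319 \cdot 38}{6} = - \frac{305 + 12122}{6} = \left(- \frac{1}{6}\right) 12427 = - \frac{12427}{6} \approx -2071.2$)
$\frac{b}{-157317} - \frac{230660}{X} = \frac{170336}{-157317} - \frac{230660}{- \frac{12427}{6}} = 170336 \left(- \frac{1}{157317}\right) - - \frac{1383960}{12427} = - \frac{170336}{157317} + \frac{1383960}{12427} = \frac{215603669848}{1954978359}$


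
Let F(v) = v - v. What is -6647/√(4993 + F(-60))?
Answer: -6647*√4993/4993 ≈ -94.069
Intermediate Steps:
F(v) = 0
-6647/√(4993 + F(-60)) = -6647/√(4993 + 0) = -6647*√4993/4993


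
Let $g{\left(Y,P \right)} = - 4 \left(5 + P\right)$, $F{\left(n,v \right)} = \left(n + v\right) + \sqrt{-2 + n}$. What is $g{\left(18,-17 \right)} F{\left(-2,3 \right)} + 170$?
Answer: $218 + 96 i \approx 218.0 + 96.0 i$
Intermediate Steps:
$F{\left(n,v \right)} = n + v + \sqrt{-2 + n}$
$g{\left(Y,P \right)} = -20 - 4 P$
$g{\left(18,-17 \right)} F{\left(-2,3 \right)} + 170 = \left(-20 - -68\right) \left(-2 + 3 + \sqrt{-2 - 2}\right) + 170 = \left(-20 + 68\right) \left(-2 + 3 + \sqrt{-4}\right) + 170 = 48 \left(-2 + 3 + 2 i\right) + 170 = 48 \left(1 + 2 i\right) + 170 = \left(48 + 96 i\right) + 170 = 218 + 96 i$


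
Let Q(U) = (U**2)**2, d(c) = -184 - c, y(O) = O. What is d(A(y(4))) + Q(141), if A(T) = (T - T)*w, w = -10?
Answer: 395253977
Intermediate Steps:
A(T) = 0 (A(T) = (T - T)*(-10) = 0*(-10) = 0)
Q(U) = U**4
d(A(y(4))) + Q(141) = (-184 - 1*0) + 141**4 = (-184 + 0) + 395254161 = -184 + 395254161 = 395253977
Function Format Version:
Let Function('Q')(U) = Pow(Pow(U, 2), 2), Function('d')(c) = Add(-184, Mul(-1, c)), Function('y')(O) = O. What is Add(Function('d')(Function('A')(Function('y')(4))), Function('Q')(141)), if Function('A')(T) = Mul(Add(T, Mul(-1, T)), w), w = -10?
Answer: 395253977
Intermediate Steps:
Function('A')(T) = 0 (Function('A')(T) = Mul(Add(T, Mul(-1, T)), -10) = Mul(0, -10) = 0)
Function('Q')(U) = Pow(U, 4)
Add(Function('d')(Function('A')(Function('y')(4))), Function('Q')(141)) = Add(Add(-184, Mul(-1, 0)), Pow(141, 4)) = Add(Add(-184, 0), 395254161) = Add(-184, 395254161) = 395253977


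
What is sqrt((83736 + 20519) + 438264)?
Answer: sqrt(542519) ≈ 736.56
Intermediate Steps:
sqrt((83736 + 20519) + 438264) = sqrt(104255 + 438264) = sqrt(542519)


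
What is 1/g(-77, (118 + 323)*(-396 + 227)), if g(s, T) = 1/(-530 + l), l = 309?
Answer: -221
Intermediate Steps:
g(s, T) = -1/221 (g(s, T) = 1/(-530 + 309) = 1/(-221) = -1/221)
1/g(-77, (118 + 323)*(-396 + 227)) = 1/(-1/221) = -221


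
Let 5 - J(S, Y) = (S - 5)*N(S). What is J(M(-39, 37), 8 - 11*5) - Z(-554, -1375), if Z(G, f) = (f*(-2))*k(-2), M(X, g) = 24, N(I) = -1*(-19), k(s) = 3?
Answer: -8606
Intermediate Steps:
N(I) = 19
Z(G, f) = -6*f (Z(G, f) = (f*(-2))*3 = -2*f*3 = -6*f)
J(S, Y) = 100 - 19*S (J(S, Y) = 5 - (S - 5)*19 = 5 - (-5 + S)*19 = 5 - (-95 + 19*S) = 5 + (95 - 19*S) = 100 - 19*S)
J(M(-39, 37), 8 - 11*5) - Z(-554, -1375) = (100 - 19*24) - (-6)*(-1375) = (100 - 456) - 1*8250 = -356 - 8250 = -8606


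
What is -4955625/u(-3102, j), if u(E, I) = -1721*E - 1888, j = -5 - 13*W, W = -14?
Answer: -4955625/5336654 ≈ -0.92860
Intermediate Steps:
j = 177 (j = -5 - 13*(-14) = -5 + 182 = 177)
u(E, I) = -1888 - 1721*E
-4955625/u(-3102, j) = -4955625/(-1888 - 1721*(-3102)) = -4955625/(-1888 + 5338542) = -4955625/5336654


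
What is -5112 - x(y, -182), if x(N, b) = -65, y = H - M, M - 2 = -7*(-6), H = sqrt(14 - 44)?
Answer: -5047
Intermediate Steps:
H = I*sqrt(30) (H = sqrt(-30) = I*sqrt(30) ≈ 5.4772*I)
M = 44 (M = 2 - 7*(-6) = 2 + 42 = 44)
y = -44 + I*sqrt(30) (y = I*sqrt(30) - 1*44 = I*sqrt(30) - 44 = -44 + I*sqrt(30) ≈ -44.0 + 5.4772*I)
-5112 - x(y, -182) = -5112 - 1*(-65) = -5112 + 65 = -5047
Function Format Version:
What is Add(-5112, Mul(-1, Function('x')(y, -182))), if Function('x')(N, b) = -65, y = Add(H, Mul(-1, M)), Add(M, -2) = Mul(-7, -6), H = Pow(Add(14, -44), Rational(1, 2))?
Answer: -5047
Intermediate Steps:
H = Mul(I, Pow(30, Rational(1, 2))) (H = Pow(-30, Rational(1, 2)) = Mul(I, Pow(30, Rational(1, 2))) ≈ Mul(5.4772, I))
M = 44 (M = Add(2, Mul(-7, -6)) = Add(2, 42) = 44)
y = Add(-44, Mul(I, Pow(30, Rational(1, 2)))) (y = Add(Mul(I, Pow(30, Rational(1, 2))), Mul(-1, 44)) = Add(Mul(I, Pow(30, Rational(1, 2))), -44) = Add(-44, Mul(I, Pow(30, Rational(1, 2)))) ≈ Add(-44.000, Mul(5.4772, I)))
Add(-5112, Mul(-1, Function('x')(y, -182))) = Add(-5112, Mul(-1, -65)) = Add(-5112, 65) = -5047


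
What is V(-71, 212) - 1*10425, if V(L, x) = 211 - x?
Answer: -10426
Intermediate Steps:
V(-71, 212) - 1*10425 = (211 - 1*212) - 1*10425 = (211 - 212) - 10425 = -1 - 10425 = -10426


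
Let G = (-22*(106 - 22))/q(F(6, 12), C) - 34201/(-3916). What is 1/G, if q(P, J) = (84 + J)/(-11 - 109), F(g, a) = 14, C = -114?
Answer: -3916/28912871 ≈ -0.00013544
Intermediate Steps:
q(P, J) = -7/10 - J/120 (q(P, J) = (84 + J)/(-120) = (84 + J)*(-1/120) = -7/10 - J/120)
G = -28912871/3916 (G = (-22*(106 - 22))/(-7/10 - 1/120*(-114)) - 34201/(-3916) = (-22*84)/(-7/10 + 19/20) - 34201*(-1/3916) = -1848/¼ + 34201/3916 = -1848*4 + 34201/3916 = -7392 + 34201/3916 = -28912871/3916 ≈ -7383.3)
1/G = 1/(-28912871/3916) = -3916/28912871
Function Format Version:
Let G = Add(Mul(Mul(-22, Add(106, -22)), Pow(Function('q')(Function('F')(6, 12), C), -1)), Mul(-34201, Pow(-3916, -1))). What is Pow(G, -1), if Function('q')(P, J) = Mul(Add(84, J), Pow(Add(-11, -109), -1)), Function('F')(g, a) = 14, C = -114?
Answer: Rational(-3916, 28912871) ≈ -0.00013544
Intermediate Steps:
Function('q')(P, J) = Add(Rational(-7, 10), Mul(Rational(-1, 120), J)) (Function('q')(P, J) = Mul(Add(84, J), Pow(-120, -1)) = Mul(Add(84, J), Rational(-1, 120)) = Add(Rational(-7, 10), Mul(Rational(-1, 120), J)))
G = Rational(-28912871, 3916) (G = Add(Mul(Mul(-22, Add(106, -22)), Pow(Add(Rational(-7, 10), Mul(Rational(-1, 120), -114)), -1)), Mul(-34201, Pow(-3916, -1))) = Add(Mul(Mul(-22, 84), Pow(Add(Rational(-7, 10), Rational(19, 20)), -1)), Mul(-34201, Rational(-1, 3916))) = Add(Mul(-1848, Pow(Rational(1, 4), -1)), Rational(34201, 3916)) = Add(Mul(-1848, 4), Rational(34201, 3916)) = Add(-7392, Rational(34201, 3916)) = Rational(-28912871, 3916) ≈ -7383.3)
Pow(G, -1) = Pow(Rational(-28912871, 3916), -1) = Rational(-3916, 28912871)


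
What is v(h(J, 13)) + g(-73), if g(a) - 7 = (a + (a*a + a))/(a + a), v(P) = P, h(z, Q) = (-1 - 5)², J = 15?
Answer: 15/2 ≈ 7.5000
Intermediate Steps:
h(z, Q) = 36 (h(z, Q) = (-6)² = 36)
g(a) = 7 + (a² + 2*a)/(2*a) (g(a) = 7 + (a + (a*a + a))/(a + a) = 7 + (a + (a² + a))/((2*a)) = 7 + (a + (a + a²))*(1/(2*a)) = 7 + (a² + 2*a)*(1/(2*a)) = 7 + (a² + 2*a)/(2*a))
v(h(J, 13)) + g(-73) = 36 + (8 + (½)*(-73)) = 36 + (8 - 73/2) = 36 - 57/2 = 15/2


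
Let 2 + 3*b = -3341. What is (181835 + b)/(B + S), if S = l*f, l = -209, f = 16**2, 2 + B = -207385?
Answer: -542162/782673 ≈ -0.69271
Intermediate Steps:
b = -3343/3 (b = -2/3 + (1/3)*(-3341) = -2/3 - 3341/3 = -3343/3 ≈ -1114.3)
B = -207387 (B = -2 - 207385 = -207387)
f = 256
S = -53504 (S = -209*256 = -53504)
(181835 + b)/(B + S) = (181835 - 3343/3)/(-207387 - 53504) = (542162/3)/(-260891) = (542162/3)*(-1/260891) = -542162/782673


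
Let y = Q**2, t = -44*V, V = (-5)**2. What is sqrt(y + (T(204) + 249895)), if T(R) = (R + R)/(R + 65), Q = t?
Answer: sqrt(105639571847)/269 ≈ 1208.3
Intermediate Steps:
V = 25
t = -1100 (t = -44*25 = -1100)
Q = -1100
T(R) = 2*R/(65 + R) (T(R) = (2*R)/(65 + R) = 2*R/(65 + R))
y = 1210000 (y = (-1100)**2 = 1210000)
sqrt(y + (T(204) + 249895)) = sqrt(1210000 + (2*204/(65 + 204) + 249895)) = sqrt(1210000 + (2*204/269 + 249895)) = sqrt(1210000 + (2*204*(1/269) + 249895)) = sqrt(1210000 + (408/269 + 249895)) = sqrt(1210000 + 67222163/269) = sqrt(392712163/269) = sqrt(105639571847)/269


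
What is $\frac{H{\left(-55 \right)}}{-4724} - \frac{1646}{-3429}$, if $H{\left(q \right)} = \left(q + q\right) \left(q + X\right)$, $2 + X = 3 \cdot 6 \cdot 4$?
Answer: $\frac{6716777}{8099298} \approx 0.8293$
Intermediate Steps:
$X = 70$ ($X = -2 + 3 \cdot 6 \cdot 4 = -2 + 18 \cdot 4 = -2 + 72 = 70$)
$H{\left(q \right)} = 2 q \left(70 + q\right)$ ($H{\left(q \right)} = \left(q + q\right) \left(q + 70\right) = 2 q \left(70 + q\right)$)
$\frac{H{\left(-55 \right)}}{-4724} - \frac{1646}{-3429} = \frac{2 \left(-55\right) \left(70 - 55\right)}{-4724} - \frac{1646}{-3429} = 2 \left(-55\right) 15 \left(- \frac{1}{4724}\right) - - \frac{1646}{3429} = \left(-1650\right) \left(- \frac{1}{4724}\right) + \frac{1646}{3429} = \frac{825}{2362} + \frac{1646}{3429} = \frac{6716777}{8099298}$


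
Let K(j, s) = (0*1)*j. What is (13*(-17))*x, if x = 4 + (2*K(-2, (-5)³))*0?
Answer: -884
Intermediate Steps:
K(j, s) = 0 (K(j, s) = 0*j = 0)
x = 4 (x = 4 + (2*0)*0 = 4 + 0*0 = 4 + 0 = 4)
(13*(-17))*x = (13*(-17))*4 = -221*4 = -884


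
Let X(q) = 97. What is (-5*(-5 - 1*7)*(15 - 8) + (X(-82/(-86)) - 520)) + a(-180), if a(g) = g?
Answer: -183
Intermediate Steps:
(-5*(-5 - 1*7)*(15 - 8) + (X(-82/(-86)) - 520)) + a(-180) = (-5*(-5 - 1*7)*(15 - 8) + (97 - 520)) - 180 = (-5*(-5 - 7)*7 - 423) - 180 = (-(-60)*7 - 423) - 180 = (-5*(-84) - 423) - 180 = (420 - 423) - 180 = -3 - 180 = -183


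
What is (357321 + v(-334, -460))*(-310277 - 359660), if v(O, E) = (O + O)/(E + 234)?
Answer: -27050452900759/113 ≈ -2.3938e+11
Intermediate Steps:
v(O, E) = 2*O/(234 + E) (v(O, E) = (2*O)/(234 + E) = 2*O/(234 + E))
(357321 + v(-334, -460))*(-310277 - 359660) = (357321 + 2*(-334)/(234 - 460))*(-310277 - 359660) = (357321 + 2*(-334)/(-226))*(-669937) = (357321 + 2*(-334)*(-1/226))*(-669937) = (357321 + 334/113)*(-669937) = (40377607/113)*(-669937) = -27050452900759/113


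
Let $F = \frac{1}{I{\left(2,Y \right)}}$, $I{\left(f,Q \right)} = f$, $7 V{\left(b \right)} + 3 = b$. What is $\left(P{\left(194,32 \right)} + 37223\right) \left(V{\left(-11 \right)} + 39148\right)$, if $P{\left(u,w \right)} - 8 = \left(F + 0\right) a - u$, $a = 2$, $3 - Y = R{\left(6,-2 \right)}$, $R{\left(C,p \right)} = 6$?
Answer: $1449889548$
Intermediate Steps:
$V{\left(b \right)} = - \frac{3}{7} + \frac{b}{7}$
$Y = -3$ ($Y = 3 - 6 = -3$)
$F = \frac{1}{2} \approx 0.5$
$P{\left(u,w \right)} = 9 - u$ ($P{\left(u,w \right)} = 8 - \left(u - \left(\frac{1}{2} + 0\right) 2\right) = 8 - \left(-1 + u\right) = 9 - u$)
$\left(P{\left(194,32 \right)} + 37223\right) \left(V{\left(-11 \right)} + 39148\right) = \left(\left(9 - 194\right) + 37223\right) \left(\left(- \frac{3}{7} + \frac{1}{7} \left(-11\right)\right) + 39148\right) = \left(\left(9 - 194\right) + 37223\right) \left(\left(- \frac{3}{7} - \frac{11}{7}\right) + 39148\right) = \left(-185 + 37223\right) \left(-2 + 39148\right) = 37038 \cdot 39146 = 1449889548$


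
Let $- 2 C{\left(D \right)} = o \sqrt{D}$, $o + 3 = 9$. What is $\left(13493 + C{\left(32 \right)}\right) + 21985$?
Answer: $35478 - 12 \sqrt{2} \approx 35461.0$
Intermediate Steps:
$o = 6$ ($o = -3 + 9 = 6$)
$C{\left(D \right)} = - 3 \sqrt{D}$ ($C{\left(D \right)} = - \frac{6 \sqrt{D}}{2} = - 3 \sqrt{D}$)
$\left(13493 + C{\left(32 \right)}\right) + 21985 = \left(13493 - 3 \sqrt{32}\right) + 21985 = \left(13493 - 3 \cdot 4 \sqrt{2}\right) + 21985 = \left(13493 - 12 \sqrt{2}\right) + 21985 = 35478 - 12 \sqrt{2}$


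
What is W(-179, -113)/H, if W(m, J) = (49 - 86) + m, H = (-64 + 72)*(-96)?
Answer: 9/32 ≈ 0.28125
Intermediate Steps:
H = -768 (H = 8*(-96) = -768)
W(m, J) = -37 + m
W(-179, -113)/H = (-37 - 179)/(-768) = -216*(-1/768) = 9/32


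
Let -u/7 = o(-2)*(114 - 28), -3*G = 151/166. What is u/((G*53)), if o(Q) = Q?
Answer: -599592/8003 ≈ -74.921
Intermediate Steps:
G = -151/498 (G = -151/(3*166) = -⅓*151/166 = -151/498 ≈ -0.30321)
u = 1204 (u = -(-14)*(114 - 28) = -(-14)*86 = -7*(-172) = 1204)
u/((G*53)) = 1204/((-151/498*53)) = 1204/(-8003/498) = 1204*(-498/8003) = -599592/8003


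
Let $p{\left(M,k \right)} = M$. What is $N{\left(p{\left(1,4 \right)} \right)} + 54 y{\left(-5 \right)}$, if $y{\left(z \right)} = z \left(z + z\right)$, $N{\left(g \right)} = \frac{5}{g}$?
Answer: $2705$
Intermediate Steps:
$y{\left(z \right)} = 2 z^{2}$ ($y{\left(z \right)} = z 2 z = 2 z^{2}$)
$N{\left(p{\left(1,4 \right)} \right)} + 54 y{\left(-5 \right)} = \frac{5}{1} + 54 \cdot 2 \left(-5\right)^{2} = 5 \cdot 1 + 54 \cdot 2 \cdot 25 = 5 + 54 \cdot 50 = 5 + 2700 = 2705$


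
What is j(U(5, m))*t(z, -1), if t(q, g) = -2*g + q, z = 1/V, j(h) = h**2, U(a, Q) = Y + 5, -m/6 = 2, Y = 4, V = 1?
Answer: 243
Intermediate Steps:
m = -12 (m = -6*2 = -12)
U(a, Q) = 9 (U(a, Q) = 4 + 5 = 9)
z = 1 (z = 1/1 = 1)
t(q, g) = q - 2*g
j(U(5, m))*t(z, -1) = 9**2*(1 - 2*(-1)) = 81*(1 + 2) = 81*3 = 243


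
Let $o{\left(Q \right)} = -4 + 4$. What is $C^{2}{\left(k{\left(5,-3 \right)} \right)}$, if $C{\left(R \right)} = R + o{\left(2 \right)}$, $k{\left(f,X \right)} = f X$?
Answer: $225$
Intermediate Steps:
$o{\left(Q \right)} = 0$
$k{\left(f,X \right)} = X f$
$C{\left(R \right)} = R$ ($C{\left(R \right)} = R + 0 = R$)
$C^{2}{\left(k{\left(5,-3 \right)} \right)} = \left(\left(-3\right) 5\right)^{2} = \left(-15\right)^{2} = 225$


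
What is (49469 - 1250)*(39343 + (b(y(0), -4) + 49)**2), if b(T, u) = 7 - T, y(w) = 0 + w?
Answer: 2048294901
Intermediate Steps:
y(w) = w
(49469 - 1250)*(39343 + (b(y(0), -4) + 49)**2) = (49469 - 1250)*(39343 + ((7 - 1*0) + 49)**2) = 48219*(39343 + ((7 + 0) + 49)**2) = 48219*(39343 + (7 + 49)**2) = 48219*(39343 + 56**2) = 48219*(39343 + 3136) = 48219*42479 = 2048294901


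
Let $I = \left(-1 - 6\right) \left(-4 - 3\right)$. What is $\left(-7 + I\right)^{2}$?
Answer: $1764$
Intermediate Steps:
$I = 49$ ($I = \left(-7\right) \left(-7\right) = 49$)
$\left(-7 + I\right)^{2} = \left(-7 + 49\right)^{2} = 42^{2} = 1764$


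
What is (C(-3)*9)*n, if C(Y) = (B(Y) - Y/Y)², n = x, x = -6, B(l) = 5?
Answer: -864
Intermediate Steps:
n = -6
C(Y) = 16 (C(Y) = (5 - Y/Y)² = (5 - 1*1)² = (5 - 1)² = 4² = 16)
(C(-3)*9)*n = (16*9)*(-6) = 144*(-6) = -864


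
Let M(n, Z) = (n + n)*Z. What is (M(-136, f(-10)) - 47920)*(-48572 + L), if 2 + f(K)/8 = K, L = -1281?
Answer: 1087194224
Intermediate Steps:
f(K) = -16 + 8*K
M(n, Z) = 2*Z*n (M(n, Z) = (2*n)*Z = 2*Z*n)
(M(-136, f(-10)) - 47920)*(-48572 + L) = (2*(-16 + 8*(-10))*(-136) - 47920)*(-48572 - 1281) = (2*(-16 - 80)*(-136) - 47920)*(-49853) = (2*(-96)*(-136) - 47920)*(-49853) = (26112 - 47920)*(-49853) = -21808*(-49853) = 1087194224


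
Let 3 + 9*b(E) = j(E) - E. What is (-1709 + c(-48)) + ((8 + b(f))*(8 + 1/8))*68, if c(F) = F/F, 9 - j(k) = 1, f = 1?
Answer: 26618/9 ≈ 2957.6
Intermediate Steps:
j(k) = 8 (j(k) = 9 - 1*1 = 9 - 1 = 8)
c(F) = 1
b(E) = 5/9 - E/9 (b(E) = -1/3 + (8 - E)/9 = -1/3 + (8/9 - E/9) = 5/9 - E/9)
(-1709 + c(-48)) + ((8 + b(f))*(8 + 1/8))*68 = (-1709 + 1) + ((8 + (5/9 - 1/9*1))*(8 + 1/8))*68 = -1708 + ((8 + (5/9 - 1/9))*(8 + 1/8))*68 = -1708 + ((8 + 4/9)*(65/8))*68 = -1708 + ((76/9)*(65/8))*68 = -1708 + (1235/18)*68 = -1708 + 41990/9 = 26618/9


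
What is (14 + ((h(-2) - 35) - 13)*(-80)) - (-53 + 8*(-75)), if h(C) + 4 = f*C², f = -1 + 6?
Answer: 3227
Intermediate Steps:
f = 5
h(C) = -4 + 5*C²
(14 + ((h(-2) - 35) - 13)*(-80)) - (-53 + 8*(-75)) = (14 + (((-4 + 5*(-2)²) - 35) - 13)*(-80)) - (-53 + 8*(-75)) = (14 + (((-4 + 5*4) - 35) - 13)*(-80)) - (-53 - 600) = (14 + (((-4 + 20) - 35) - 13)*(-80)) - 1*(-653) = (14 + ((16 - 35) - 13)*(-80)) + 653 = (14 + (-19 - 13)*(-80)) + 653 = (14 - 32*(-80)) + 653 = (14 + 2560) + 653 = 2574 + 653 = 3227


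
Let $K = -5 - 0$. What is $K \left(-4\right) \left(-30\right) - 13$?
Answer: $-613$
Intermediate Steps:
$K = -5$ ($K = -5 + 0 = -5$)
$K \left(-4\right) \left(-30\right) - 13 = \left(-5\right) \left(-4\right) \left(-30\right) - 13 = 20 \left(-30\right) - 13 = -600 - 13 = -613$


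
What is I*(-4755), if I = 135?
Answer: -641925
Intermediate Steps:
I*(-4755) = 135*(-4755) = -641925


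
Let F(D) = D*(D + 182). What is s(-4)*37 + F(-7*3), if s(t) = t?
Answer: -3529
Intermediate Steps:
F(D) = D*(182 + D)
s(-4)*37 + F(-7*3) = -4*37 + (-7*3)*(182 - 7*3) = -148 - 21*(182 - 21) = -148 - 21*161 = -148 - 3381 = -3529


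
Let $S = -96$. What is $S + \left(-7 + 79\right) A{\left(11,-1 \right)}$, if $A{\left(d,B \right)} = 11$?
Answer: $696$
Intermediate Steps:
$S + \left(-7 + 79\right) A{\left(11,-1 \right)} = -96 + \left(-7 + 79\right) 11 = -96 + 72 \cdot 11 = -96 + 792 = 696$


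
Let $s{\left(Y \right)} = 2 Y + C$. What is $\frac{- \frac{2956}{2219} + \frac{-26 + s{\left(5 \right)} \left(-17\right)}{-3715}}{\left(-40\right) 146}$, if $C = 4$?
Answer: $\frac{2598931}{12035634100} \approx 0.00021594$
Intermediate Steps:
$s{\left(Y \right)} = 4 + 2 Y$ ($s{\left(Y \right)} = 2 Y + 4 = 4 + 2 Y$)
$\frac{- \frac{2956}{2219} + \frac{-26 + s{\left(5 \right)} \left(-17\right)}{-3715}}{\left(-40\right) 146} = \frac{- \frac{2956}{2219} + \frac{-26 + \left(4 + 2 \cdot 5\right) \left(-17\right)}{-3715}}{\left(-40\right) 146} = \frac{\left(-2956\right) \frac{1}{2219} + \left(-26 + \left(4 + 10\right) \left(-17\right)\right) \left(- \frac{1}{3715}\right)}{-5840} = \left(- \frac{2956}{2219} + \left(-26 + 14 \left(-17\right)\right) \left(- \frac{1}{3715}\right)\right) \left(- \frac{1}{5840}\right) = \left(- \frac{2956}{2219} + \left(-26 - 238\right) \left(- \frac{1}{3715}\right)\right) \left(- \frac{1}{5840}\right) = \left(- \frac{2956}{2219} - - \frac{264}{3715}\right) \left(- \frac{1}{5840}\right) = \left(- \frac{2956}{2219} + \frac{264}{3715}\right) \left(- \frac{1}{5840}\right) = \left(- \frac{10395724}{8243585}\right) \left(- \frac{1}{5840}\right) = \frac{2598931}{12035634100}$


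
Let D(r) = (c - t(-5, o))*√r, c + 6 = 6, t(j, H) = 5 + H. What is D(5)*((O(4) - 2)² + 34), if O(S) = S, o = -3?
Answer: -76*√5 ≈ -169.94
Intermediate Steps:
c = 0 (c = -6 + 6 = 0)
D(r) = -2*√r (D(r) = (0 - (5 - 3))*√r = (0 - 1*2)*√r = (0 - 2)*√r = -2*√r)
D(5)*((O(4) - 2)² + 34) = (-2*√5)*((4 - 2)² + 34) = (-2*√5)*(2² + 34) = (-2*√5)*(4 + 34) = -2*√5*38 = -76*√5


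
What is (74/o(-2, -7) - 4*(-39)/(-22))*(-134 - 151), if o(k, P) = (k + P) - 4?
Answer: 520980/143 ≈ 3643.2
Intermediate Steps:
o(k, P) = -4 + P + k (o(k, P) = (P + k) - 4 = -4 + P + k)
(74/o(-2, -7) - 4*(-39)/(-22))*(-134 - 151) = (74/(-4 - 7 - 2) - 4*(-39)/(-22))*(-134 - 151) = (74/(-13) + 156*(-1/22))*(-285) = (74*(-1/13) - 78/11)*(-285) = (-74/13 - 78/11)*(-285) = -1828/143*(-285) = 520980/143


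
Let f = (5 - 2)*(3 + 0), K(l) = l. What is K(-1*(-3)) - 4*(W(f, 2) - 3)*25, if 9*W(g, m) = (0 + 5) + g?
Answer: 1327/9 ≈ 147.44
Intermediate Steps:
f = 9 (f = 3*3 = 9)
W(g, m) = 5/9 + g/9 (W(g, m) = ((0 + 5) + g)/9 = (5 + g)/9 = 5/9 + g/9)
K(-1*(-3)) - 4*(W(f, 2) - 3)*25 = -1*(-3) - 4*((5/9 + (1/9)*9) - 3)*25 = 3 - 4*((5/9 + 1) - 3)*25 = 3 - 4*(14/9 - 3)*25 = 3 - 4*(-13/9)*25 = 3 + (52/9)*25 = 3 + 1300/9 = 1327/9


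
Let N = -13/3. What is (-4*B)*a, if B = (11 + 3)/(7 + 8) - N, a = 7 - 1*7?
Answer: 0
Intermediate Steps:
N = -13/3 (N = -13*⅓ = -13/3 ≈ -4.3333)
a = 0 (a = 7 - 7 = 0)
B = 79/15 (B = (11 + 3)/(7 + 8) - 1*(-13/3) = 14/15 + 13/3 = 79/15 ≈ 5.2667)
(-4*B)*a = -4*79/15*0 = -316/15*0 = 0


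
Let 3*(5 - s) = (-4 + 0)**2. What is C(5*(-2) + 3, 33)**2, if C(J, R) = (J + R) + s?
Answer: 5929/9 ≈ 658.78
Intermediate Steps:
s = -1/3 (s = 5 - (-4 + 0)**2/3 = 5 - 1/3*(-4)**2 = 5 - 1/3*16 = 5 - 16/3 = -1/3 ≈ -0.33333)
C(J, R) = -1/3 + J + R (C(J, R) = (J + R) - 1/3 = -1/3 + J + R)
C(5*(-2) + 3, 33)**2 = (-1/3 + (5*(-2) + 3) + 33)**2 = (-1/3 + (-10 + 3) + 33)**2 = (-1/3 - 7 + 33)**2 = (77/3)**2 = 5929/9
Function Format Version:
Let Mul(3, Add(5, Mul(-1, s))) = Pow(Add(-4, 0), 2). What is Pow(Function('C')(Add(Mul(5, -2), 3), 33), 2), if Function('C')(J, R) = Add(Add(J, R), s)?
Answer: Rational(5929, 9) ≈ 658.78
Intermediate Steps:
s = Rational(-1, 3) (s = Add(5, Mul(Rational(-1, 3), Pow(Add(-4, 0), 2))) = Add(5, Mul(Rational(-1, 3), Pow(-4, 2))) = Add(5, Mul(Rational(-1, 3), 16)) = Add(5, Rational(-16, 3)) = Rational(-1, 3) ≈ -0.33333)
Function('C')(J, R) = Add(Rational(-1, 3), J, R) (Function('C')(J, R) = Add(Add(J, R), Rational(-1, 3)) = Add(Rational(-1, 3), J, R))
Pow(Function('C')(Add(Mul(5, -2), 3), 33), 2) = Pow(Add(Rational(-1, 3), Add(Mul(5, -2), 3), 33), 2) = Pow(Add(Rational(-1, 3), Add(-10, 3), 33), 2) = Pow(Add(Rational(-1, 3), -7, 33), 2) = Pow(Rational(77, 3), 2) = Rational(5929, 9)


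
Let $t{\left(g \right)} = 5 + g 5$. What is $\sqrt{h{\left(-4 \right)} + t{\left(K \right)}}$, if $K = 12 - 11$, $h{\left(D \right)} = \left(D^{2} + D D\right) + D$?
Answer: $\sqrt{38} \approx 6.1644$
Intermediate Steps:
$h{\left(D \right)} = D + 2 D^{2}$ ($h{\left(D \right)} = \left(D^{2} + D^{2}\right) + D = 2 D^{2} + D = D + 2 D^{2}$)
$K = 1$ ($K = 12 - 11 = 1$)
$t{\left(g \right)} = 5 + 5 g$
$\sqrt{h{\left(-4 \right)} + t{\left(K \right)}} = \sqrt{- 4 \left(1 + 2 \left(-4\right)\right) + \left(5 + 5 \cdot 1\right)} = \sqrt{- 4 \left(1 - 8\right) + \left(5 + 5\right)} = \sqrt{\left(-4\right) \left(-7\right) + 10} = \sqrt{28 + 10} = \sqrt{38}$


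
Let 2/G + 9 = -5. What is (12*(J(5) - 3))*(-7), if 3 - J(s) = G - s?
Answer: -432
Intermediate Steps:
G = -⅐ (G = 2/(-9 - 5) = 2/(-14) = 2*(-1/14) = -⅐ ≈ -0.14286)
J(s) = 22/7 + s (J(s) = 3 - (-⅐ - s) = 3 + (⅐ + s) = 22/7 + s)
(12*(J(5) - 3))*(-7) = (12*((22/7 + 5) - 3))*(-7) = (12*(57/7 - 3))*(-7) = (12*(36/7))*(-7) = (432/7)*(-7) = -432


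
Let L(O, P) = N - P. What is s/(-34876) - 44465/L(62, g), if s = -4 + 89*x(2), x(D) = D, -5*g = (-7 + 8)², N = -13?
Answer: 1938448891/558016 ≈ 3473.8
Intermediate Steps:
g = -⅕ (g = -(-7 + 8)²/5 = -⅕*1² = -⅕*1 = -⅕ ≈ -0.20000)
L(O, P) = -13 - P
s = 174 (s = -4 + 89*2 = -4 + 178 = 174)
s/(-34876) - 44465/L(62, g) = 174/(-34876) - 44465/(-13 - 1*(-⅕)) = 174*(-1/34876) - 44465/(-13 + ⅕) = -87/17438 - 44465/(-64/5) = -87/17438 - 44465*(-5/64) = -87/17438 + 222325/64 = 1938448891/558016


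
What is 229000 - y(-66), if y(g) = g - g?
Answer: 229000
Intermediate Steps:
y(g) = 0
229000 - y(-66) = 229000 - 1*0 = 229000 + 0 = 229000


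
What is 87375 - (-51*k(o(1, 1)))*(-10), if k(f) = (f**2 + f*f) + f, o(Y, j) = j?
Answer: 85845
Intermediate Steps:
k(f) = f + 2*f**2 (k(f) = (f**2 + f**2) + f = 2*f**2 + f = f + 2*f**2)
87375 - (-51*k(o(1, 1)))*(-10) = 87375 - (-51*(1 + 2*1))*(-10) = 87375 - (-51*(1 + 2))*(-10) = 87375 - (-51*3)*(-10) = 87375 - (-153)*(-10) = 87375 - 1*1530 = 87375 - 1530 = 85845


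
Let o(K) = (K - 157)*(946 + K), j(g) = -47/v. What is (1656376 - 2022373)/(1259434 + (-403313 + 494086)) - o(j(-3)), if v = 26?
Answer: 45620181013325/304246644 ≈ 1.4994e+5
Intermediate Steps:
j(g) = -47/26
o(K) = (-157 + K)*(946 + K)
(1656376 - 2022373)/(1259434 + (-403313 + 494086)) - o(j(-3)) = (1656376 - 2022373)/(1259434 + (-403313 + 494086)) - (-148522 + (-47/26)**2 + 789*(-47/26)) = -365997/(1259434 + 90773) - (-148522 + 2209/676 - 37083/26) = -365997/1350207 - 1*(-101362821/676) = -365997*1/1350207 + 101362821/676 = -121999/450069 + 101362821/676 = 45620181013325/304246644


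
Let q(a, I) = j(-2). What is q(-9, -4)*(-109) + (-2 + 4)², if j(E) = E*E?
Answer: -432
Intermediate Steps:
j(E) = E²
q(a, I) = 4 (q(a, I) = (-2)² = 4)
q(-9, -4)*(-109) + (-2 + 4)² = 4*(-109) + (-2 + 4)² = -436 + 2² = -436 + 4 = -432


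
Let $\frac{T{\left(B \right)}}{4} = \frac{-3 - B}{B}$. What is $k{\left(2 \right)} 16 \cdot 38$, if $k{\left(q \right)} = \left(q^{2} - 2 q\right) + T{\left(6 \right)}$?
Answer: $-3648$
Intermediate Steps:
$T{\left(B \right)} = \frac{4 \left(-3 - B\right)}{B}$ ($T{\left(B \right)} = 4 \frac{-3 - B}{B} = \frac{4 \left(-3 - B\right)}{B}$)
$k{\left(q \right)} = -6 + q^{2} - 2 q$ ($k{\left(q \right)} = \left(q^{2} - 2 q\right) - \left(4 + \frac{12}{6}\right) = \left(q^{2} - 2 q\right) - 6 = -6 + q^{2} - 2 q$)
$k{\left(2 \right)} 16 \cdot 38 = \left(-6 + 2^{2} - 4\right) 16 \cdot 38 = \left(-6 + 4 - 4\right) 16 \cdot 38 = \left(-6\right) 16 \cdot 38 = \left(-96\right) 38 = -3648$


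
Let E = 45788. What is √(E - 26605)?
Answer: √19183 ≈ 138.50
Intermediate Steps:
√(E - 26605) = √(45788 - 26605) = √19183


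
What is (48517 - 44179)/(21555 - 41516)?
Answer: -4338/19961 ≈ -0.21732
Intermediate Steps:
(48517 - 44179)/(21555 - 41516) = 4338/(-19961) = 4338*(-1/19961) = -4338/19961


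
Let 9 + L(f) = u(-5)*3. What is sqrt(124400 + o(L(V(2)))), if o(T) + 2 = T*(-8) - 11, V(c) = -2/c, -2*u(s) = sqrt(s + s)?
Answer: sqrt(124459 + 12*I*sqrt(10)) ≈ 352.79 + 0.054*I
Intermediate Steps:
u(s) = -sqrt(2)*sqrt(s)/2 (u(s) = -sqrt(s + s)/2 = -sqrt(2)*sqrt(s)/2)
L(f) = -9 - 3*I*sqrt(10)/2 (L(f) = -9 - sqrt(2)*sqrt(-5)/2*3 = -9 - sqrt(2)*I*sqrt(5)/2*3 = -9 - I*sqrt(10)/2*3 = -9 - 3*I*sqrt(10)/2)
o(T) = -13 - 8*T (o(T) = -2 + (T*(-8) - 11) = -2 + (-8*T - 11) = -2 + (-11 - 8*T) = -13 - 8*T)
sqrt(124400 + o(L(V(2)))) = sqrt(124400 + (-13 - 8*(-9 - 3*I*sqrt(10)/2))) = sqrt(124400 + (-13 + (72 + 12*I*sqrt(10)))) = sqrt(124400 + (59 + 12*I*sqrt(10))) = sqrt(124459 + 12*I*sqrt(10))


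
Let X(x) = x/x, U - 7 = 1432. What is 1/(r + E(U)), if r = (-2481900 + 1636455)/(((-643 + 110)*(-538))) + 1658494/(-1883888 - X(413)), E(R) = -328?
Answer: -540212706306/179258071992449 ≈ -0.0030136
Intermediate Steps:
U = 1439 (U = 7 + 1432 = 1439)
X(x) = 1
r = -2068304324081/540212706306 (r = (-2481900 + 1636455)/(((-643 + 110)*(-538))) + 1658494/(-1883888 - 1*1) = -845445/((-533*(-538))) + 1658494/(-1883888 - 1) = -845445/286754 + 1658494/(-1883889) = -845445*1/286754 + 1658494*(-1/1883889) = -845445/286754 - 1658494/1883889 = -2068304324081/540212706306 ≈ -3.8287)
1/(r + E(U)) = 1/(-2068304324081/540212706306 - 328) = 1/(-179258071992449/540212706306) = -540212706306/179258071992449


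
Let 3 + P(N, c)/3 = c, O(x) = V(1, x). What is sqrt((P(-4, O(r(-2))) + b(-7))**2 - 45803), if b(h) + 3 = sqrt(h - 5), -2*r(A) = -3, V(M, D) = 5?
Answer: sqrt(-45806 + 12*I*sqrt(3)) ≈ 0.0486 + 214.02*I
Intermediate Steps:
r(A) = 3/2 (r(A) = -1/2*(-3) = 3/2)
O(x) = 5
P(N, c) = -9 + 3*c
b(h) = -3 + sqrt(-5 + h) (b(h) = -3 + sqrt(h - 5) = -3 + sqrt(-5 + h))
sqrt((P(-4, O(r(-2))) + b(-7))**2 - 45803) = sqrt(((-9 + 3*5) + (-3 + sqrt(-5 - 7)))**2 - 45803) = sqrt(((-9 + 15) + (-3 + sqrt(-12)))**2 - 45803) = sqrt((6 + (-3 + 2*I*sqrt(3)))**2 - 45803) = sqrt((3 + 2*I*sqrt(3))**2 - 45803) = sqrt(-45803 + (3 + 2*I*sqrt(3))**2)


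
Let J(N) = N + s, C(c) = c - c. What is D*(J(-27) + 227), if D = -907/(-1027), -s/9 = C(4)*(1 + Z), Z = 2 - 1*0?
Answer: 181400/1027 ≈ 176.63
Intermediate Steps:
C(c) = 0
Z = 2 (Z = 2 + 0 = 2)
s = 0 (s = -0*(1 + 2) = -0*3 = -9*0 = 0)
D = 907/1027 (D = -907*(-1/1027) = 907/1027 ≈ 0.88315)
J(N) = N (J(N) = N + 0 = N)
D*(J(-27) + 227) = 907*(-27 + 227)/1027 = (907/1027)*200 = 181400/1027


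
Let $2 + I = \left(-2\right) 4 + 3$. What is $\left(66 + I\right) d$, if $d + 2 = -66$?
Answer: $-4012$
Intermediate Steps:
$d = -68$ ($d = -2 - 66 = -68$)
$I = -7$ ($I = -2 + \left(\left(-2\right) 4 + 3\right) = -2 + \left(-8 + 3\right) = -2 - 5 = -7$)
$\left(66 + I\right) d = \left(66 - 7\right) \left(-68\right) = 59 \left(-68\right) = -4012$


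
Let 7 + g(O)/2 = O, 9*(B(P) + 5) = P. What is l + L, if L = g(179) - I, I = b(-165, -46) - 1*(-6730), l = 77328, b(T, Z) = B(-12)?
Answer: 212845/3 ≈ 70948.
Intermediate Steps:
B(P) = -5 + P/9
g(O) = -14 + 2*O
b(T, Z) = -19/3 (b(T, Z) = -5 + (⅑)*(-12) = -5 - 4/3 = -19/3)
I = 20171/3 (I = -19/3 - 1*(-6730) = -19/3 + 6730 = 20171/3 ≈ 6723.7)
L = -19139/3 (L = (-14 + 2*179) - 1*20171/3 = (-14 + 358) - 20171/3 = 344 - 20171/3 = -19139/3 ≈ -6379.7)
l + L = 77328 - 19139/3 = 212845/3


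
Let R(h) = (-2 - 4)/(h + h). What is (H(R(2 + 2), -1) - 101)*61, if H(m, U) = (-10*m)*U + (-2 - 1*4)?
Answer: -13969/2 ≈ -6984.5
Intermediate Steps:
R(h) = -3/h (R(h) = -6*1/(2*h) = -3/h)
H(m, U) = -6 - 10*U*m (H(m, U) = -10*U*m + (-2 - 4) = -10*U*m - 6 = -6 - 10*U*m)
(H(R(2 + 2), -1) - 101)*61 = ((-6 - 10*(-1)*(-3/(2 + 2))) - 101)*61 = ((-6 - 10*(-1)*(-3/4)) - 101)*61 = ((-6 - 10*(-1)*(-3*¼)) - 101)*61 = ((-6 - 10*(-1)*(-¾)) - 101)*61 = ((-6 - 15/2) - 101)*61 = (-27/2 - 101)*61 = -229/2*61 = -13969/2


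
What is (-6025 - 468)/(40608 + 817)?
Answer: -6493/41425 ≈ -0.15674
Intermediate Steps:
(-6025 - 468)/(40608 + 817) = -6493/41425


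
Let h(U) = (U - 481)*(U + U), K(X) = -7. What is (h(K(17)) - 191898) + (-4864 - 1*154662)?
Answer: -344592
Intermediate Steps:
h(U) = 2*U*(-481 + U) (h(U) = (-481 + U)*(2*U) = 2*U*(-481 + U))
(h(K(17)) - 191898) + (-4864 - 1*154662) = (2*(-7)*(-481 - 7) - 191898) + (-4864 - 1*154662) = (2*(-7)*(-488) - 191898) + (-4864 - 154662) = (6832 - 191898) - 159526 = -185066 - 159526 = -344592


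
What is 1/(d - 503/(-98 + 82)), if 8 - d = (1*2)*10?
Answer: 16/311 ≈ 0.051447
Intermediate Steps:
d = -12 (d = 8 - 1*2*10 = 8 - 2*10 = 8 - 1*20 = 8 - 20 = -12)
1/(d - 503/(-98 + 82)) = 1/(-12 - 503/(-98 + 82)) = 1/(-12 - 503/(-16)) = 1/(-12 - 503*(-1/16)) = 1/(-12 + 503/16) = 1/(311/16) = 16/311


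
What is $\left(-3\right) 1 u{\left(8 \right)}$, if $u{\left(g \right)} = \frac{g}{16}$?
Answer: $- \frac{3}{2} \approx -1.5$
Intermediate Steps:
$u{\left(g \right)} = \frac{g}{16}$ ($u{\left(g \right)} = g \frac{1}{16} = \frac{g}{16}$)
$\left(-3\right) 1 u{\left(8 \right)} = \left(-3\right) 1 \cdot \frac{1}{16} \cdot 8 = \left(-3\right) \frac{1}{2} = - \frac{3}{2}$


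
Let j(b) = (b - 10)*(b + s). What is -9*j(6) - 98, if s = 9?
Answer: 442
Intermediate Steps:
j(b) = (-10 + b)*(9 + b) (j(b) = (b - 10)*(b + 9) = (-10 + b)*(9 + b))
-9*j(6) - 98 = -9*(-90 + 6² - 1*6) - 98 = -9*(-90 + 36 - 6) - 98 = -9*(-60) - 98 = 540 - 98 = 442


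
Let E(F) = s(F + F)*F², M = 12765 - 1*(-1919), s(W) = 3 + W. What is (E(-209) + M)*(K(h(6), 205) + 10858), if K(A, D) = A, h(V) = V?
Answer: -196778882384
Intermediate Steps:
M = 14684 (M = 12765 + 1919 = 14684)
E(F) = F²*(3 + 2*F) (E(F) = (3 + (F + F))*F² = (3 + 2*F)*F² = F²*(3 + 2*F))
(E(-209) + M)*(K(h(6), 205) + 10858) = ((-209)²*(3 + 2*(-209)) + 14684)*(6 + 10858) = (43681*(3 - 418) + 14684)*10864 = (43681*(-415) + 14684)*10864 = (-18127615 + 14684)*10864 = -18112931*10864 = -196778882384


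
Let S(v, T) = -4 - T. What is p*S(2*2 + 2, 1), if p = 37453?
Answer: -187265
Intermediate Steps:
p*S(2*2 + 2, 1) = 37453*(-4 - 1*1) = 37453*(-4 - 1) = 37453*(-5) = -187265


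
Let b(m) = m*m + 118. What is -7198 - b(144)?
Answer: -28052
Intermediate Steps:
b(m) = 118 + m**2 (b(m) = m**2 + 118 = 118 + m**2)
-7198 - b(144) = -7198 - (118 + 144**2) = -7198 - (118 + 20736) = -7198 - 1*20854 = -7198 - 20854 = -28052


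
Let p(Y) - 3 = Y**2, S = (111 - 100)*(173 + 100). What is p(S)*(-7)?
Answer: -63126084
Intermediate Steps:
S = 3003 (S = 11*273 = 3003)
p(Y) = 3 + Y**2
p(S)*(-7) = (3 + 3003**2)*(-7) = (3 + 9018009)*(-7) = 9018012*(-7) = -63126084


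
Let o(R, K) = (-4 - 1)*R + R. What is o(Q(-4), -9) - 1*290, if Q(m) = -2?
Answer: -282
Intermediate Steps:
o(R, K) = -4*R (o(R, K) = -5*R + R = -4*R)
o(Q(-4), -9) - 1*290 = -4*(-2) - 1*290 = 8 - 290 = -282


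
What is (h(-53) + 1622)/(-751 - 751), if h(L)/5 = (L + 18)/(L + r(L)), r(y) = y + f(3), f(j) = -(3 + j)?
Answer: -25977/24032 ≈ -1.0809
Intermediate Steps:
f(j) = -3 - j
r(y) = -6 + y (r(y) = y + (-3 - 1*3) = y + (-3 - 3) = y - 6 = -6 + y)
h(L) = 5*(18 + L)/(-6 + 2*L) (h(L) = 5*((L + 18)/(L + (-6 + L))) = 5*((18 + L)/(-6 + 2*L)) = 5*(18 + L)/(-6 + 2*L))
(h(-53) + 1622)/(-751 - 751) = (5*(18 - 53)/(2*(-3 - 53)) + 1622)/(-751 - 751) = ((5/2)*(-35)/(-56) + 1622)/(-1502) = ((5/2)*(-1/56)*(-35) + 1622)*(-1/1502) = (25/16 + 1622)*(-1/1502) = (25977/16)*(-1/1502) = -25977/24032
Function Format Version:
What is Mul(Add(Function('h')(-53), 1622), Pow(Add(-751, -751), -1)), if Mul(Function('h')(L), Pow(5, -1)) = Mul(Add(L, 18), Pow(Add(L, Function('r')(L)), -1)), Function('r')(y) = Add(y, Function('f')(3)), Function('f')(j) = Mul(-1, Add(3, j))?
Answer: Rational(-25977, 24032) ≈ -1.0809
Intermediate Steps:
Function('f')(j) = Add(-3, Mul(-1, j))
Function('r')(y) = Add(-6, y) (Function('r')(y) = Add(y, Add(-3, Mul(-1, 3))) = Add(y, Add(-3, -3)) = Add(y, -6) = Add(-6, y))
Function('h')(L) = Mul(5, Pow(Add(-6, Mul(2, L)), -1), Add(18, L)) (Function('h')(L) = Mul(5, Mul(Add(L, 18), Pow(Add(L, Add(-6, L)), -1))) = Mul(5, Mul(Add(18, L), Pow(Add(-6, Mul(2, L)), -1))) = Mul(5, Mul(Pow(Add(-6, Mul(2, L)), -1), Add(18, L))) = Mul(5, Pow(Add(-6, Mul(2, L)), -1), Add(18, L)))
Mul(Add(Function('h')(-53), 1622), Pow(Add(-751, -751), -1)) = Mul(Add(Mul(Rational(5, 2), Pow(Add(-3, -53), -1), Add(18, -53)), 1622), Pow(Add(-751, -751), -1)) = Mul(Add(Mul(Rational(5, 2), Pow(-56, -1), -35), 1622), Pow(-1502, -1)) = Mul(Add(Mul(Rational(5, 2), Rational(-1, 56), -35), 1622), Rational(-1, 1502)) = Mul(Add(Rational(25, 16), 1622), Rational(-1, 1502)) = Mul(Rational(25977, 16), Rational(-1, 1502)) = Rational(-25977, 24032)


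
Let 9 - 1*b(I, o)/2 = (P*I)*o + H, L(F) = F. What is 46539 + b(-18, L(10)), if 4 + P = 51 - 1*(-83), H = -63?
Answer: 93483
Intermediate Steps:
P = 130 (P = -4 + (51 - 1*(-83)) = -4 + (51 + 83) = -4 + 134 = 130)
b(I, o) = 144 - 260*I*o (b(I, o) = 18 - 2*((130*I)*o - 63) = 18 - 2*(130*I*o - 63) = 18 - 2*(-63 + 130*I*o) = 18 + (126 - 260*I*o) = 144 - 260*I*o)
46539 + b(-18, L(10)) = 46539 + (144 - 260*(-18)*10) = 46539 + (144 + 46800) = 46539 + 46944 = 93483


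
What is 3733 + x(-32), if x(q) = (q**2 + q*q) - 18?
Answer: 5763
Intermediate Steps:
x(q) = -18 + 2*q**2 (x(q) = (q**2 + q**2) - 18 = 2*q**2 - 18 = -18 + 2*q**2)
3733 + x(-32) = 3733 + (-18 + 2*(-32)**2) = 3733 + (-18 + 2*1024) = 3733 + (-18 + 2048) = 3733 + 2030 = 5763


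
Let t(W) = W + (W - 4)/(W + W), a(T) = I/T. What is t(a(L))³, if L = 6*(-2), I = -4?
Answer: -29791/216 ≈ -137.92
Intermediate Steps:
L = -12
a(T) = -4/T
t(W) = W + (-4 + W)/(2*W) (t(W) = W + (-4 + W)/((2*W)) = W + (-4 + W)*(1/(2*W)) = W + (-4 + W)/(2*W))
t(a(L))³ = (½ - 4/(-12) - 2/((-4/(-12))))³ = (½ - 4*(-1/12) - 2/((-4*(-1/12))))³ = (½ + ⅓ - 2/⅓)³ = (½ + ⅓ - 2*3)³ = (½ + ⅓ - 6)³ = (-31/6)³ = -29791/216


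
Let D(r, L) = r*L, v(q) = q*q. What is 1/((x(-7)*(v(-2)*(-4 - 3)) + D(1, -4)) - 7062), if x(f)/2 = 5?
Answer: -1/7346 ≈ -0.00013613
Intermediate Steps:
x(f) = 10 (x(f) = 2*5 = 10)
v(q) = q²
D(r, L) = L*r
1/((x(-7)*(v(-2)*(-4 - 3)) + D(1, -4)) - 7062) = 1/((10*((-2)²*(-4 - 3)) - 4*1) - 7062) = 1/((10*(4*(-7)) - 4) - 7062) = 1/((10*(-28) - 4) - 7062) = 1/((-280 - 4) - 7062) = 1/(-284 - 7062) = 1/(-7346) = -1/7346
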